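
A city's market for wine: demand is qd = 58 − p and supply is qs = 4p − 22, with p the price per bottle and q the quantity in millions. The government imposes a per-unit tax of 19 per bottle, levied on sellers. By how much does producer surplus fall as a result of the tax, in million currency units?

Producer surplus falls by 130.72 million.

Without the tax, 58 − p = 4p − 22 gives 5p = 80, so p* = 16 and q* = 42.
With the tax collected from sellers, supply shifts: qs = 4(p − 19) − 22.
Solving gives q = 26.8 with consumers paying 31.2 and sellers receiving 12.2 (the 19 wedge).
ΔPS is the trapezoid between Q = 26.8 and Q = 42 of height 3.8: ½ · (42 + 26.8) · 3.8 = 130.72.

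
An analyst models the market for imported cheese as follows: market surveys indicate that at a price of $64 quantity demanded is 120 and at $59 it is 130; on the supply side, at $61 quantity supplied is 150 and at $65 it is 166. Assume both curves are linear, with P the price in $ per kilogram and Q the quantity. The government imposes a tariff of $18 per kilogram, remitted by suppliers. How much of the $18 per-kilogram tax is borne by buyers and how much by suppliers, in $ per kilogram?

Demand slope: (130 − 120)/(59 − 64) = -2, so Qd = 248 − 2P.
Supply slope: (166 − 150)/(65 − 61) = 4, so Qs = 4P − 94.
Before the tax: set 248 − 2P = 4P − 94 → P* = $57, Q* = 134.
With the tax collected from suppliers, supply shifts: Qs = 4(P − 18) − 94.
New equilibrium: buyers pay $69, suppliers receive $51, Q = 110. (Wedge: Pb − Ps = 18.)
Burden on buyers: $12; on suppliers: $6. (They sum to $18.)
The less price-elastic side of the market bears the larger share of a per-unit tax.

Buyers bear $12 per kilogram; suppliers bear $6 per kilogram.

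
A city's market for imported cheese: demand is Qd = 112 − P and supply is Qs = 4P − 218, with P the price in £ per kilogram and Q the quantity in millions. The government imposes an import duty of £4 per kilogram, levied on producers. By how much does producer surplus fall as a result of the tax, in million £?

Producer surplus falls by £35.52 million.

Before the tax: set 112 − P = 4P − 218 → P* = £66, Q* = 46.
With the tax collected from producers, supply shifts: Qs = 4(P − 4) − 218.
Solving gives Q = 42.8 with consumers paying £69.2 and producers receiving £65.2 (the £4 wedge).
ΔPS is the trapezoid between Q = 42.8 and Q = 46 of height £0.8: ½ · (46 + 42.8) · 0.8 = £35.52.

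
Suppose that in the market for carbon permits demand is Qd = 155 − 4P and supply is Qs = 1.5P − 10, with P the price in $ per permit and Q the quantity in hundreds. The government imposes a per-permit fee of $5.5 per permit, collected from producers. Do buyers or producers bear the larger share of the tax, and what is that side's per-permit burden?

Without the tax, 155 − 4P = 1.5P − 10 gives 5.5P = 165, so P* = $30 and Q* = 35.
With the tax collected from producers, supply shifts: Qs = 1.5(P − 5.5) − 10.
Solving gives Q = 29 with buyers paying $31.5 and producers receiving $26 (the $5.5 wedge).
Per-permit burden: buyers $1.5, producers $4.
Producers take the larger share because supply is less price-elastic here (demand slope 4 vs supply slope 1.5).

Producers bear the larger share: $4 per permit.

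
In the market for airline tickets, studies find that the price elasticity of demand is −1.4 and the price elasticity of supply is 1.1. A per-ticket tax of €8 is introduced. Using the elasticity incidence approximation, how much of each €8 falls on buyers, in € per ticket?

Buyers bear ≈ €3.52 per ticket.

Incidence ratio: buyers' share ≈ εs / (εs + |εd|) = 1.1 / (1.1 + 1.4) = 0.44.
So buyers bear ≈ 0.44 × €8 = €3.52; sellers bear €4.48.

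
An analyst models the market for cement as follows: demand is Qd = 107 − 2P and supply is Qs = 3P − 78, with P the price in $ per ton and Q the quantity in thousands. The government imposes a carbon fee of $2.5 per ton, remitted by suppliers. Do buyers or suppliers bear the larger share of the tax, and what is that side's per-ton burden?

Without the tax, 107 − 2P = 3P − 78 gives 5P = 185, so P* = $37 and Q* = 33.
With the tax collected from suppliers, supply shifts: Qs = 3(P − 2.5) − 78.
Solving gives Q = 30 with buyers paying $38.5 and suppliers receiving $36 (the $2.5 wedge).
Per-ton burden: buyers $1.5, suppliers $1.
Buyers take the larger share because demand is less price-elastic here (demand slope 2 vs supply slope 3).

Buyers bear the larger share: $1.5 per ton.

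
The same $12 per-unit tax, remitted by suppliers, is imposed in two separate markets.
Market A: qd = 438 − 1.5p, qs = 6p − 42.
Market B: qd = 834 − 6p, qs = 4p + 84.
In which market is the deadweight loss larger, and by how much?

Market B, by $86.4.

Market A: pre-tax p* = $64, q* = 342; post-tax q = 327.6; deadweight loss = $86.4.
Market B: pre-tax p* = $75, q* = 384; post-tax q = 355.2; deadweight loss = $172.8.
Difference: $86.4 vs $172.8 → market B is larger by $86.4.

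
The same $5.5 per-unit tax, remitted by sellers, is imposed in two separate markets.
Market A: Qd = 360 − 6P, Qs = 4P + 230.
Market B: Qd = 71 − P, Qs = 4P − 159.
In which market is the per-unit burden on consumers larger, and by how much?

Market A: pre-tax P* = $13, Q* = 282; post-tax Q = 268.8; per-unit burden on consumers = $2.2.
Market B: pre-tax P* = $46, Q* = 25; post-tax Q = 20.6; per-unit burden on consumers = $4.4.
Difference: $2.2 vs $4.4 → market B is larger by $2.2.

Market B, by $2.2.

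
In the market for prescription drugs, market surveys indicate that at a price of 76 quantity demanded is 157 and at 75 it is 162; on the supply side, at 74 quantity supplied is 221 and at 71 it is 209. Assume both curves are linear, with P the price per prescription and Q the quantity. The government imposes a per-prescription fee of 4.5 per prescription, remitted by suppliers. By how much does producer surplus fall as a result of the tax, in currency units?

Producer surplus falls by 480.

Demand slope: (162 − 157)/(75 − 76) = -5, so Qd = 537 − 5P.
Supply slope: (209 − 221)/(71 − 74) = 4, so Qs = 4P − 75.
Before the tax: set 537 − 5P = 4P − 75 → P* = 68, Q* = 197.
With the tax collected from suppliers, supply shifts: Qs = 4(P − 4.5) − 75.
New equilibrium: consumers pay 70, suppliers receive 65.5, Q = 187. (Wedge: Pb − Ps = 4.5.)
ΔPS is the trapezoid between Q = 187 and Q = 197 of height 2.5: ½ · (197 + 187) · 2.5 = 480.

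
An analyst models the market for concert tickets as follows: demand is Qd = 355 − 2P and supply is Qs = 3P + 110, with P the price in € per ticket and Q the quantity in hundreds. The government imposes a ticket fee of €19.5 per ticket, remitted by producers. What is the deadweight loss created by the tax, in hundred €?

Before the tax: set 355 − 2P = 3P + 110 → P* = €49, Q* = 257.
With the tax collected from producers, supply shifts: Qs = 3(P − 19.5) + 110.
Solving gives Q = 233.6 with consumers paying €60.7 and producers receiving €41.2 (the €19.5 wedge).
Quantity falls by |ΔQ| = |257 − 233.6| = 23.4.
DWL = ½ · t · |ΔQ| = ½ · 19.5 · 23.4 = €228.15.

Deadweight loss = €228.15 hundred.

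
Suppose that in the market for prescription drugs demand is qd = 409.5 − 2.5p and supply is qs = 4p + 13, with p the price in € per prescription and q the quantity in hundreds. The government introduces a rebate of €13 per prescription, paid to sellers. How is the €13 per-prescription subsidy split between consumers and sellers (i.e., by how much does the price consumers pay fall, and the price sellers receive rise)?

Without the subsidy, 409.5 − 2.5p = 4p + 13 gives 6.5p = 396.5, so p* = €61 and q* = 257.
With a per-unit subsidy paid to sellers, each receives p + 13 per unit sold, so supply becomes qs = 4(p + 13) + 13.
New equilibrium: consumers pay €53, sellers receive €66, q = 277. (Wedge: pb − ps = −13.)
Gain to consumers: €8; to sellers: €5. (They sum to €13.)

Consumers gain €8 per prescription; sellers gain €5 per prescription.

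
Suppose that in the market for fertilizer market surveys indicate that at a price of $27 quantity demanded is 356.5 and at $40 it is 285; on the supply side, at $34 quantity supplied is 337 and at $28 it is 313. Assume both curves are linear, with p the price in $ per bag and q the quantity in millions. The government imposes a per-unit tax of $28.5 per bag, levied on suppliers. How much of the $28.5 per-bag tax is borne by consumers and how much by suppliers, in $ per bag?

Consumers bear $12 per bag; suppliers bear $16.5 per bag.

Demand slope: (285 − 356.5)/(40 − 27) = -5.5, so qd = 505 − 5.5p.
Supply slope: (313 − 337)/(28 − 34) = 4, so qs = 4p + 201.
Before the tax: set 505 − 5.5p = 4p + 201 → p* = $32, q* = 329.
With the tax collected from suppliers, supply shifts: qs = 4(p − 28.5) + 201.
Solving gives q = 263 with consumers paying $44 and suppliers receiving $15.5 (the $28.5 wedge).
Burden on consumers: $12; on suppliers: $16.5. (They sum to $28.5.)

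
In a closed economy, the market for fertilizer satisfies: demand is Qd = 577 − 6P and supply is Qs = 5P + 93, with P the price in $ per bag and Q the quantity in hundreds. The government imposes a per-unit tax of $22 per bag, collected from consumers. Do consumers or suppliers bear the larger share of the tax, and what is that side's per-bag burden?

Without the tax, 577 − 6P = 5P + 93 gives 11P = 484, so P* = $44 and Q* = 313.
With the tax collected from consumers, demand (in seller-price terms) shifts: Qd = 577 − 6(P + 22).
Solving gives Q = 253 with consumers paying $54 and suppliers receiving $32 (the $22 wedge).
Per-bag burden: consumers $10, suppliers $12.
Suppliers take the larger share because supply is less price-elastic here (demand slope 6 vs supply slope 5).
The less price-elastic side of the market bears the larger share of a per-unit tax.

Suppliers bear the larger share: $12 per bag.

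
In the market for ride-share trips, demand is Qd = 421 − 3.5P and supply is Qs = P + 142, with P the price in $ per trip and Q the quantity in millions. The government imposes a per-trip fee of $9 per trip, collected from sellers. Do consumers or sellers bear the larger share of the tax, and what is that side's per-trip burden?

Before the tax: set 421 − 3.5P = P + 142 → P* = $62, Q* = 204.
With the tax collected from sellers, supply shifts: Qs = (P − 9) + 142.
Solving gives Q = 197 with consumers paying $64 and sellers receiving $55 (the $9 wedge).
Per-trip burden: consumers $2, sellers $7.
Sellers take the larger share because supply is less price-elastic here (demand slope 3.5 vs supply slope 1).
The less price-elastic side of the market bears the larger share of a per-unit tax.

Sellers bear the larger share: $7 per trip.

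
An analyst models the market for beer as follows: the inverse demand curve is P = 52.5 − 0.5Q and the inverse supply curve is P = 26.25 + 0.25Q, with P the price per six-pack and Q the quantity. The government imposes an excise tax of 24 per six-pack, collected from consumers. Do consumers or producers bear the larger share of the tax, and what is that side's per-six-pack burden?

Rewrite in direct form: Qd = 105 − 2P and Qs = 4P − 105.
Before the tax: set 105 − 2P = 4P − 105 → P* = 35, Q* = 35.
With the tax collected from consumers, demand (in seller-price terms) shifts: Qd = 105 − 2(P + 24).
Solving gives Q = 3 with consumers paying 51 and producers receiving 27 (the 24 wedge).
Per-six-pack burden: consumers 16, producers 8.
Consumers take the larger share because demand is less price-elastic here (demand slope 2 vs supply slope 4).

Consumers bear the larger share: 16 per six-pack.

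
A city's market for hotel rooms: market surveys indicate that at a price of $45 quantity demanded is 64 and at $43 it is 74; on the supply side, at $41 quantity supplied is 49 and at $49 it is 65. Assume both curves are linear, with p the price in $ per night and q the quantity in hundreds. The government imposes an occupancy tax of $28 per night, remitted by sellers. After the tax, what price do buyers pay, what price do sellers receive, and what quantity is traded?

Buyers pay $54; sellers receive $26; quantity = 19.

Demand slope: (74 − 64)/(43 − 45) = -5, so qd = 289 − 5p.
Supply slope: (65 − 49)/(49 − 41) = 2, so qs = 2p − 33.
Before the tax: set 289 − 5p = 2p − 33 → p* = $46, q* = 59.
With the tax collected from sellers, supply shifts: qs = 2(p − 28) − 33.
New equilibrium: buyers pay $54, sellers receive $26, q = 19. (Wedge: pb − ps = 28.)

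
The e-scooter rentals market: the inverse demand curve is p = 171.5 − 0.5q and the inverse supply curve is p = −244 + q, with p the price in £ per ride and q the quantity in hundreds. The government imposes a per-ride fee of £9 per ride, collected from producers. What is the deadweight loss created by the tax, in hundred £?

Rewrite in direct form: qd = 343 − 2p and qs = p + 244.
Without the tax, 343 − 2p = p + 244 gives 3p = 99, so p* = £33 and q* = 277.
With the tax collected from producers, supply shifts: qs = (p − 9) + 244.
New equilibrium: consumers pay £36, producers receive £27, q = 271. (Wedge: pb − ps = 9.)
Quantity falls by |ΔQ| = |277 − 271| = 6.
DWL = ½ · t · |ΔQ| = ½ · 9 · 6 = £27.

Deadweight loss = £27 hundred.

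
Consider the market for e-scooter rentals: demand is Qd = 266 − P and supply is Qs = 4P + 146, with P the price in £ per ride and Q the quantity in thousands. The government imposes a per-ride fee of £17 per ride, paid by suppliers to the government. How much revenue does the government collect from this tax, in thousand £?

Tax revenue = £3882.8 thousand.

Before the tax: set 266 − P = 4P + 146 → P* = £24, Q* = 242.
With the tax collected from suppliers, supply shifts: Qs = 4(P − 17) + 146.
New equilibrium: consumers pay £37.6, suppliers receive £20.6, Q = 228.4. (Wedge: Pb − Ps = 17.)
Revenue = t · Q = 17 · 228.4 = £3882.8.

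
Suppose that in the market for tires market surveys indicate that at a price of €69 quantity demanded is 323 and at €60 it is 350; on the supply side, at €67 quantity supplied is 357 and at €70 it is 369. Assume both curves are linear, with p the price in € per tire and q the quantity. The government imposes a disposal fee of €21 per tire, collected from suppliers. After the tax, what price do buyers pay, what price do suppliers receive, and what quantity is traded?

Demand slope: (350 − 323)/(60 − 69) = -3, so qd = 530 − 3p.
Supply slope: (369 − 357)/(70 − 67) = 4, so qs = 4p + 89.
Before the tax: set 530 − 3p = 4p + 89 → p* = €63, q* = 341.
With the tax collected from suppliers, supply shifts: qs = 4(p − 21) + 89.
Solving gives q = 305 with buyers paying €75 and suppliers receiving €54 (the €21 wedge).

Buyers pay €75; suppliers receive €54; quantity = 305.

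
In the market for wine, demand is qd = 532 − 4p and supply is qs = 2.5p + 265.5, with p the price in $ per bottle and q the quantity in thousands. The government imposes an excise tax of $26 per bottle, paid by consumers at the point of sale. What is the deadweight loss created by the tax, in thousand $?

Without the tax, 532 − 4p = 2.5p + 265.5 gives 6.5p = 266.5, so p* = $41 and q* = 368.
With the tax collected from consumers, demand (in seller-price terms) shifts: qd = 532 − 4(p + 26).
Solving gives q = 328 with consumers paying $51 and suppliers receiving $25 (the $26 wedge).
Quantity falls by |ΔQ| = |368 − 328| = 40.
DWL = ½ · t · |ΔQ| = ½ · 26 · 40 = $520.

Deadweight loss = $520 thousand.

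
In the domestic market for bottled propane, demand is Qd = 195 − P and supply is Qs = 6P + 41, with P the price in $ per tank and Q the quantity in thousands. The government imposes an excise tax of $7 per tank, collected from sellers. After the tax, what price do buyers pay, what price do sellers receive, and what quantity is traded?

Before the tax: set 195 − P = 6P + 41 → P* = $22, Q* = 173.
With the tax collected from sellers, supply shifts: Qs = 6(P − 7) + 41.
Solving gives Q = 167 with buyers paying $28 and sellers receiving $21 (the $7 wedge).

Buyers pay $28; sellers receive $21; quantity = 167.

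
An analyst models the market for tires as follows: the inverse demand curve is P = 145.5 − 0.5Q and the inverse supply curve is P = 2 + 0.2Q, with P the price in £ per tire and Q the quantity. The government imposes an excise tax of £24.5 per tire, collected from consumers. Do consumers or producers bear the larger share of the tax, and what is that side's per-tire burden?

Consumers bear the larger share: £17.5 per tire.

Inverting to Q(P) form: Qd = 291 − 2P; Qs = 5P − 10.
Before the tax: set 291 − 2P = 5P − 10 → P* = £43, Q* = 205.
With the tax collected from consumers, demand (in seller-price terms) shifts: Qd = 291 − 2(P + 24.5).
Solving gives Q = 170 with consumers paying £60.5 and producers receiving £36 (the £24.5 wedge).
Per-tire burden: consumers £17.5, producers £7.
Consumers take the larger share because demand is less price-elastic here (demand slope 2 vs supply slope 5).
The less price-elastic side of the market bears the larger share of a per-unit tax.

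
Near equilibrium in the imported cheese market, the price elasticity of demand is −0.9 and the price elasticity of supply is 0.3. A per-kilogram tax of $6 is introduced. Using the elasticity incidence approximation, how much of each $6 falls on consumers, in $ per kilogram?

Incidence ratio: consumers' share ≈ εs / (εs + |εd|) = 0.3 / (0.3 + 0.9) = 0.25.
So consumers bear ≈ 0.25 × $6 = $1.5; suppliers bear $4.5.

Consumers bear ≈ $1.5 per kilogram.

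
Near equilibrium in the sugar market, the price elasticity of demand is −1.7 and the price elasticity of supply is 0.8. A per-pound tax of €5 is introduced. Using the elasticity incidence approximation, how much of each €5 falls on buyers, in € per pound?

Incidence ratio: buyers' share ≈ εs / (εs + |εd|) = 0.8 / (0.8 + 1.7) = 0.32.
So buyers bear ≈ 0.32 × €5 = €1.6; suppliers bear €3.4.

Buyers bear ≈ €1.6 per pound.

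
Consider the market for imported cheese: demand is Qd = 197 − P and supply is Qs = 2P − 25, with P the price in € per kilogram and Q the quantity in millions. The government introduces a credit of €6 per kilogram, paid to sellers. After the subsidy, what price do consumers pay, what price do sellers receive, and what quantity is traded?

Consumers pay €70; sellers receive €76; quantity = 127.

Before the subsidy: set 197 − P = 2P − 25 → P* = €74, Q* = 123.
With a per-unit subsidy paid to sellers, each receives P + 6 per unit sold, so supply becomes Qs = 2(P + 6) − 25.
Solving gives Q = 127 with consumers paying €70 and sellers receiving €76 (the €6 wedge).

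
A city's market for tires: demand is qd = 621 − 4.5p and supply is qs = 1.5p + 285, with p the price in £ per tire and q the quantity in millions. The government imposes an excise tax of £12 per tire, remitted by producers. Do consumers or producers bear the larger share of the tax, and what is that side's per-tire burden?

Before the tax: set 621 − 4.5p = 1.5p + 285 → p* = £56, q* = 369.
With the tax collected from producers, supply shifts: qs = 1.5(p − 12) + 285.
New equilibrium: consumers pay £59, producers receive £47, q = 355.5. (Wedge: pb − ps = 12.)
Per-tire burden: consumers £3, producers £9.
Producers take the larger share because supply is less price-elastic here (demand slope 4.5 vs supply slope 1.5).

Producers bear the larger share: £9 per tire.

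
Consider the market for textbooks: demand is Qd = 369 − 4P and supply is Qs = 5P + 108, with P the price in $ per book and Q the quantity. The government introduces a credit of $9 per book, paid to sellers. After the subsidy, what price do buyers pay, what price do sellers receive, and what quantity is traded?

Buyers pay $24; sellers receive $33; quantity = 273.

Without the subsidy, 369 − 4P = 5P + 108 gives 9P = 261, so P* = $29 and Q* = 253.
With a per-unit subsidy paid to sellers, each receives P + 9 per unit sold, so supply becomes Qs = 5(P + 9) + 108.
New equilibrium: buyers pay $24, sellers receive $33, Q = 273. (Wedge: Pb − Ps = −9.)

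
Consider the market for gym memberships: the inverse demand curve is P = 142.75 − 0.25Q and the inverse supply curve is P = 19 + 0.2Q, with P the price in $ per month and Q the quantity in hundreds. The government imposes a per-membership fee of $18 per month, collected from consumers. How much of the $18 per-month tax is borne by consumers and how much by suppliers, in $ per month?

Rewrite in direct form: Qd = 571 − 4P and Qs = 5P − 95.
Without the tax, 571 − 4P = 5P − 95 gives 9P = 666, so P* = $74 and Q* = 275.
With the tax collected from consumers, demand (in seller-price terms) shifts: Qd = 571 − 4(P + 18).
Solving gives Q = 235 with consumers paying $84 and suppliers receiving $66 (the $18 wedge).
Burden on consumers: $10; on suppliers: $8. (They sum to $18.)

Consumers bear $10 per month; suppliers bear $8 per month.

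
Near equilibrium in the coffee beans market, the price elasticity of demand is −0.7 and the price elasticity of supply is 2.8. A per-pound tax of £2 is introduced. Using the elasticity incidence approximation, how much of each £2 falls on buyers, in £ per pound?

Incidence ratio: buyers' share ≈ εs / (εs + |εd|) = 2.8 / (2.8 + 0.7) = 0.8.
So buyers bear ≈ 0.8 × £2 = £1.6; suppliers bear £0.4.

Buyers bear ≈ £1.6 per pound.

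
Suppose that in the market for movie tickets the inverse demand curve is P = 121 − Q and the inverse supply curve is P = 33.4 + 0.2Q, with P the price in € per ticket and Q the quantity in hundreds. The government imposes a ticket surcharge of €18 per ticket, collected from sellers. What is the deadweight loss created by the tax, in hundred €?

Deadweight loss = €135 hundred.

Inverting to Q(P) form: Qd = 121 − P; Qs = 5P − 167.
Without the tax, 121 − P = 5P − 167 gives 6P = 288, so P* = €48 and Q* = 73.
With the tax collected from sellers, supply shifts: Qs = 5(P − 18) − 167.
New equilibrium: consumers pay €63, sellers receive €45, Q = 58. (Wedge: Pb − Ps = 18.)
Quantity falls by |ΔQ| = |73 − 58| = 15.
DWL = ½ · t · |ΔQ| = ½ · 18 · 15 = €135.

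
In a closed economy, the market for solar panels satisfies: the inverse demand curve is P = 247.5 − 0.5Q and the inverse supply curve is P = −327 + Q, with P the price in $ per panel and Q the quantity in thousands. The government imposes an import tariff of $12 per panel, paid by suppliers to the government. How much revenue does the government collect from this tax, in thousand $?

Inverting to Q(P) form: Qd = 495 − 2P; Qs = P + 327.
Without the tax, 495 − 2P = P + 327 gives 3P = 168, so P* = $56 and Q* = 383.
With the tax collected from suppliers, supply shifts: Qs = (P − 12) + 327.
New equilibrium: buyers pay $60, suppliers receive $48, Q = 375. (Wedge: Pb − Ps = 12.)
Revenue = t · Q = 12 · 375 = $4500.

Tax revenue = $4500 thousand.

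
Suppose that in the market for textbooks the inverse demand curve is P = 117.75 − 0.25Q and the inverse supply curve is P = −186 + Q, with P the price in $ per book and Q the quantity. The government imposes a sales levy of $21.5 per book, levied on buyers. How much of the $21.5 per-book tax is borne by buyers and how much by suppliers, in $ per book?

Rewrite in direct form: Qd = 471 − 4P and Qs = P + 186.
Before the tax: set 471 − 4P = P + 186 → P* = $57, Q* = 243.
With the tax collected from buyers, demand (in seller-price terms) shifts: Qd = 471 − 4(P + 21.5).
Solving gives Q = 225.8 with buyers paying $61.3 and suppliers receiving $39.8 (the $21.5 wedge).
Burden on buyers: $4.3; on suppliers: $17.2. (They sum to $21.5.)
The less price-elastic side of the market bears the larger share of a per-unit tax.

Buyers bear $4.3 per book; suppliers bear $17.2 per book.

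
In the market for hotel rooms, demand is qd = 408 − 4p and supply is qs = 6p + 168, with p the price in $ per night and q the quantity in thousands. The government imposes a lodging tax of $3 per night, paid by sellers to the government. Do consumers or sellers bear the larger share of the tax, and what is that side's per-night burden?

Consumers bear the larger share: $1.8 per night.

Before the tax: set 408 − 4p = 6p + 168 → p* = $24, q* = 312.
With the tax collected from sellers, supply shifts: qs = 6(p − 3) + 168.
New equilibrium: consumers pay $25.8, sellers receive $22.8, q = 304.8. (Wedge: pb − ps = 3.)
Per-night burden: consumers $1.8, sellers $1.2.
Consumers take the larger share because demand is less price-elastic here (demand slope 4 vs supply slope 6).
The less price-elastic side of the market bears the larger share of a per-unit tax.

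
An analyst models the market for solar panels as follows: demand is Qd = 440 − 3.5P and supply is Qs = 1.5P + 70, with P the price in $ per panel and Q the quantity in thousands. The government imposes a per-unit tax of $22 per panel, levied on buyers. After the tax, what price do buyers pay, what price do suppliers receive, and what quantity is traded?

Buyers pay $80.6; suppliers receive $58.6; quantity = 157.9.

Before the tax: set 440 − 3.5P = 1.5P + 70 → P* = $74, Q* = 181.
With the tax collected from buyers, demand (in seller-price terms) shifts: Qd = 440 − 3.5(P + 22).
Solving gives Q = 157.9 with buyers paying $80.6 and suppliers receiving $58.6 (the $22 wedge).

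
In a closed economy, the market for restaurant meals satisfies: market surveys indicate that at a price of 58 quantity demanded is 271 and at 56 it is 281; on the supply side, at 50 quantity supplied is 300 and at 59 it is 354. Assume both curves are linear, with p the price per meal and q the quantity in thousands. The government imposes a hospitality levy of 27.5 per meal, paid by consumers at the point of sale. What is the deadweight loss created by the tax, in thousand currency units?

Demand slope: (281 − 271)/(56 − 58) = -5, so qd = 561 − 5p.
Supply slope: (354 − 300)/(59 − 50) = 6, so qs = 6p.
Before the tax: set 561 − 5p = 6p → p* = 51, q* = 306.
With the tax collected from consumers, demand (in seller-price terms) shifts: qd = 561 − 5(p + 27.5).
Solving gives q = 231 with consumers paying 66 and producers receiving 38.5 (the 27.5 wedge).
Quantity falls by |ΔQ| = |306 − 231| = 75.
DWL = ½ · t · |ΔQ| = ½ · 27.5 · 75 = 1031.25.

Deadweight loss = 1031.25 thousand.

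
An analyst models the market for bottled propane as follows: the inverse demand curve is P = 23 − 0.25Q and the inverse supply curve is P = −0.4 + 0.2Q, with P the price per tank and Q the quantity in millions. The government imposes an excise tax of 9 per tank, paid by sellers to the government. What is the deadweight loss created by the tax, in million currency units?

Inverting to Q(P) form: Qd = 92 − 4P; Qs = 5P + 2.
Without the tax, 92 − 4P = 5P + 2 gives 9P = 90, so P* = 10 and Q* = 52.
With the tax collected from sellers, supply shifts: Qs = 5(P − 9) + 2.
Solving gives Q = 32 with consumers paying 15 and sellers receiving 6 (the 9 wedge).
Quantity falls by |ΔQ| = |52 − 32| = 20.
DWL = ½ · t · |ΔQ| = ½ · 9 · 20 = 90.

Deadweight loss = 90 million.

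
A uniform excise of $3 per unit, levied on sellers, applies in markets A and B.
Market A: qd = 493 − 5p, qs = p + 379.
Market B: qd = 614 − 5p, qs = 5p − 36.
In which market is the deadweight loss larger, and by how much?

Market B, by $7.5.

Market A: pre-tax p* = $19, q* = 398; post-tax q = 395.5; deadweight loss = $3.75.
Market B: pre-tax p* = $65, q* = 289; post-tax q = 281.5; deadweight loss = $11.25.
Difference: $3.75 vs $11.25 → market B is larger by $7.5.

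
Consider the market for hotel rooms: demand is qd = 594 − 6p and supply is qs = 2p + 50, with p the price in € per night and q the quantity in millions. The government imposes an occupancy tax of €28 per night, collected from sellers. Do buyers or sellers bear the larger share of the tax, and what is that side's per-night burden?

Before the tax: set 594 − 6p = 2p + 50 → p* = €68, q* = 186.
With the tax collected from sellers, supply shifts: qs = 2(p − 28) + 50.
New equilibrium: buyers pay €75, sellers receive €47, q = 144. (Wedge: pb − ps = 28.)
Per-night burden: buyers €7, sellers €21.
Sellers take the larger share because supply is less price-elastic here (demand slope 6 vs supply slope 2).
The less price-elastic side of the market bears the larger share of a per-unit tax.

Sellers bear the larger share: €21 per night.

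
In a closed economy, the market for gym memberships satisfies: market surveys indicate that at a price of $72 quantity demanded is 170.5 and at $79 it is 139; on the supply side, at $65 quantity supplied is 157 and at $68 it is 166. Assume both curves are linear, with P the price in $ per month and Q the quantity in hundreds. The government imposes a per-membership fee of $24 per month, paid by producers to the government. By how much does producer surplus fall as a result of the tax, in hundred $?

Producer surplus falls by $2208.96 hundred.

Demand slope: (139 − 170.5)/(79 − 72) = -4.5, so Qd = 494.5 − 4.5P.
Supply slope: (166 − 157)/(68 − 65) = 3, so Qs = 3P − 38.
Before the tax: set 494.5 − 4.5P = 3P − 38 → P* = $71, Q* = 175.
With the tax collected from producers, supply shifts: Qs = 3(P − 24) − 38.
New equilibrium: consumers pay $80.6, producers receive $56.6, Q = 131.8. (Wedge: Pb − Ps = 24.)
ΔPS is the trapezoid between Q = 131.8 and Q = 175 of height $14.4: ½ · (175 + 131.8) · 14.4 = $2208.96.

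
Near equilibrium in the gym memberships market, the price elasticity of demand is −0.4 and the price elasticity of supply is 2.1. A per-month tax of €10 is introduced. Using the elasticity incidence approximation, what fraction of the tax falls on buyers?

Buyers' share ≈ 0.84.

Incidence ratio: buyers' share ≈ εs / (εs + |εd|) = 2.1 / (2.1 + 0.4) = 0.84.
Supply is the more elastic side, so buyers bear the larger share.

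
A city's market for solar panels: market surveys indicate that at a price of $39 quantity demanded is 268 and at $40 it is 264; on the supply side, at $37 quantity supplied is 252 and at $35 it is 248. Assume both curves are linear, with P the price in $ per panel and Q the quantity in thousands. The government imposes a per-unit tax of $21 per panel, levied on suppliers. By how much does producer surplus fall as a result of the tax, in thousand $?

Producer surplus falls by $3444 thousand.

Demand slope: (264 − 268)/(40 − 39) = -4, so Qd = 424 − 4P.
Supply slope: (248 − 252)/(35 − 37) = 2, so Qs = 2P + 178.
Without the tax, 424 − 4P = 2P + 178 gives 6P = 246, so P* = $41 and Q* = 260.
With the tax collected from suppliers, supply shifts: Qs = 2(P − 21) + 178.
Solving gives Q = 232 with buyers paying $48 and suppliers receiving $27 (the $21 wedge).
ΔPS is the trapezoid between Q = 232 and Q = 260 of height $14: ½ · (260 + 232) · 14 = $3444.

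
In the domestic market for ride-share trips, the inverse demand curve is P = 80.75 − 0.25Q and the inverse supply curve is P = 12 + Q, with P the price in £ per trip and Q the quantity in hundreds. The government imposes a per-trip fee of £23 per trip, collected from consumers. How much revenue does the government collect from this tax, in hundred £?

Inverting to Q(P) form: Qd = 323 − 4P; Qs = P − 12.
Before the tax: set 323 − 4P = P − 12 → P* = £67, Q* = 55.
With the tax collected from consumers, demand (in seller-price terms) shifts: Qd = 323 − 4(P + 23).
Solving gives Q = 36.6 with consumers paying £71.6 and sellers receiving £48.6 (the £23 wedge).
Revenue = t · Q = 23 · 36.6 = £841.8.

Tax revenue = £841.8 hundred.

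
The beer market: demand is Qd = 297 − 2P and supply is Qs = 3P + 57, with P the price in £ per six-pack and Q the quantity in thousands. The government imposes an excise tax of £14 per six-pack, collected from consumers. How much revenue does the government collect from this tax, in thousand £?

Tax revenue = £2578.8 thousand.

Before the tax: set 297 − 2P = 3P + 57 → P* = £48, Q* = 201.
With the tax collected from consumers, demand (in seller-price terms) shifts: Qd = 297 − 2(P + 14).
Solving gives Q = 184.2 with consumers paying £56.4 and sellers receiving £42.4 (the £14 wedge).
Revenue = t · Q = 14 · 184.2 = £2578.8.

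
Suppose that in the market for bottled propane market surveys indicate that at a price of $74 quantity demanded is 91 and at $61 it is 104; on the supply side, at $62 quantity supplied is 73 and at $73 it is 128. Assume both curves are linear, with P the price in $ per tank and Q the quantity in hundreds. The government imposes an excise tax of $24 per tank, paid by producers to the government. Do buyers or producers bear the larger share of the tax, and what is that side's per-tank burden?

Buyers bear the larger share: $20 per tank.

Demand slope: (104 − 91)/(61 − 74) = -1, so Qd = 165 − P.
Supply slope: (128 − 73)/(73 − 62) = 5, so Qs = 5P − 237.
Before the tax: set 165 − P = 5P − 237 → P* = $67, Q* = 98.
With the tax collected from producers, supply shifts: Qs = 5(P − 24) − 237.
New equilibrium: buyers pay $87, producers receive $63, Q = 78. (Wedge: Pb − Ps = 24.)
Per-tank burden: buyers $20, producers $4.
Buyers take the larger share because demand is less price-elastic here (demand slope 1 vs supply slope 5).
The less price-elastic side of the market bears the larger share of a per-unit tax.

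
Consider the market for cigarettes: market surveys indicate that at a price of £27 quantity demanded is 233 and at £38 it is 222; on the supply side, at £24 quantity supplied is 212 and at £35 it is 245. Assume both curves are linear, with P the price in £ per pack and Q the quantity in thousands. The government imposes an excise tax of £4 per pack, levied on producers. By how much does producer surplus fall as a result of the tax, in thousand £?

Demand slope: (222 − 233)/(38 − 27) = -1, so Qd = 260 − P.
Supply slope: (245 − 212)/(35 − 24) = 3, so Qs = 3P + 140.
Before the tax: set 260 − P = 3P + 140 → P* = £30, Q* = 230.
With the tax collected from producers, supply shifts: Qs = 3(P − 4) + 140.
New equilibrium: buyers pay £33, producers receive £29, Q = 227. (Wedge: Pb − Ps = 4.)
ΔPS is the trapezoid between Q = 227 and Q = 230 of height £1: ½ · (230 + 227) · 1 = £228.5.

Producer surplus falls by £228.5 thousand.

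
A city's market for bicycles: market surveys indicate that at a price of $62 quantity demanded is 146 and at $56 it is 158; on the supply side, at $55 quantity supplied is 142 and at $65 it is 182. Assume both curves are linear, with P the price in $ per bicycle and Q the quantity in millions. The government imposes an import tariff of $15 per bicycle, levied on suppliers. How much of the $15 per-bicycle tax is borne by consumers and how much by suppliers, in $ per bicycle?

Consumers bear $10 per bicycle; suppliers bear $5 per bicycle.

Demand slope: (158 − 146)/(56 − 62) = -2, so Qd = 270 − 2P.
Supply slope: (182 − 142)/(65 − 55) = 4, so Qs = 4P − 78.
Before the tax: set 270 − 2P = 4P − 78 → P* = $58, Q* = 154.
With the tax collected from suppliers, supply shifts: Qs = 4(P − 15) − 78.
Solving gives Q = 134 with consumers paying $68 and suppliers receiving $53 (the $15 wedge).
Burden on consumers: $10; on suppliers: $5. (They sum to $15.)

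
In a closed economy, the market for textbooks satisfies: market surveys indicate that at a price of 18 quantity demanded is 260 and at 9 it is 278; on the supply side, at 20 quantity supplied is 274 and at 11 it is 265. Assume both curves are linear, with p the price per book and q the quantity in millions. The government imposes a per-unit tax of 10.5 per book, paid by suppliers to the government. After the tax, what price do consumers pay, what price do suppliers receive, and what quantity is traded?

Demand slope: (278 − 260)/(9 − 18) = -2, so qd = 296 − 2p.
Supply slope: (265 − 274)/(11 − 20) = 1, so qs = p + 254.
Without the tax, 296 − 2p = p + 254 gives 3p = 42, so p* = 14 and q* = 268.
With the tax collected from suppliers, supply shifts: qs = (p − 10.5) + 254.
New equilibrium: consumers pay 17.5, suppliers receive 7, q = 261. (Wedge: pb − ps = 10.5.)

Consumers pay 17.5; suppliers receive 7; quantity = 261.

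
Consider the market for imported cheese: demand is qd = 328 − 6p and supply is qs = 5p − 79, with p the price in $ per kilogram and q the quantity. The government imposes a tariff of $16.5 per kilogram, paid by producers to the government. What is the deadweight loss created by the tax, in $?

Deadweight loss = $371.25.

Before the tax: set 328 − 6p = 5p − 79 → p* = $37, q* = 106.
With the tax collected from producers, supply shifts: qs = 5(p − 16.5) − 79.
New equilibrium: consumers pay $44.5, producers receive $28, q = 61. (Wedge: pb − ps = 16.5.)
Quantity falls by |ΔQ| = |106 − 61| = 45.
DWL = ½ · t · |ΔQ| = ½ · 16.5 · 45 = $371.25.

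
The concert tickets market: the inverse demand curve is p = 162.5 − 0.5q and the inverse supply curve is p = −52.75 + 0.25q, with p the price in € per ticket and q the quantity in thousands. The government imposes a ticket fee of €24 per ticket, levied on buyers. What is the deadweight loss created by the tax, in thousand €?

Inverting to q(p) form: qd = 325 − 2p; qs = 4p + 211.
Before the tax: set 325 − 2p = 4p + 211 → p* = €19, q* = 287.
With the tax collected from buyers, demand (in seller-price terms) shifts: qd = 325 − 2(p + 24).
New equilibrium: buyers pay €35, producers receive €11, q = 255. (Wedge: pb − ps = 24.)
Quantity falls by |ΔQ| = |287 − 255| = 32.
DWL = ½ · t · |ΔQ| = ½ · 24 · 32 = €384.

Deadweight loss = €384 thousand.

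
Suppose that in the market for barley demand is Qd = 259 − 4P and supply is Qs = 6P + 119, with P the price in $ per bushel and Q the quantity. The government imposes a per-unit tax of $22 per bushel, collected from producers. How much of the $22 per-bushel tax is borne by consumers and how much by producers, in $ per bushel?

Without the tax, 259 − 4P = 6P + 119 gives 10P = 140, so P* = $14 and Q* = 203.
With the tax collected from producers, supply shifts: Qs = 6(P − 22) + 119.
New equilibrium: consumers pay $27.2, producers receive $5.2, Q = 150.2. (Wedge: Pb − Ps = 22.)
Burden on consumers: $13.2; on producers: $8.8. (They sum to $22.)
The less price-elastic side of the market bears the larger share of a per-unit tax.

Consumers bear $13.2 per bushel; producers bear $8.8 per bushel.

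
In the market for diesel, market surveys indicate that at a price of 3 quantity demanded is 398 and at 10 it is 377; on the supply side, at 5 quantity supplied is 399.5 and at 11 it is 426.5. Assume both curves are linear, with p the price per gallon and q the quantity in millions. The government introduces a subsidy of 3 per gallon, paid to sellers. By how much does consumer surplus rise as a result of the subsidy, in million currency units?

Consumer surplus rises by 715.86 million.

Demand slope: (377 − 398)/(10 − 3) = -3, so qd = 407 − 3p.
Supply slope: (426.5 − 399.5)/(11 − 5) = 4.5, so qs = 4.5p + 377.
Without the subsidy, 407 − 3p = 4.5p + 377 gives 7.5p = 30, so p* = 4 and q* = 395.
With a per-unit subsidy paid to sellers, each receives p + 3 per unit sold, so supply becomes qs = 4.5(p + 3) + 377.
Solving gives q = 400.4 with consumers paying 2.2 and sellers receiving 5.2 (the 3 wedge).
ΔCS is the trapezoid between Q = 400.4 and Q = 395 of height 1.8: ½ · (395 + 400.4) · 1.8 = 715.86.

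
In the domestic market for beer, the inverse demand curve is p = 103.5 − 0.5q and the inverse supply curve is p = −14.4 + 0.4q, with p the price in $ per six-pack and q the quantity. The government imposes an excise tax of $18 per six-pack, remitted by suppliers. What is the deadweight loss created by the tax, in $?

Inverting to q(p) form: qd = 207 − 2p; qs = 2.5p + 36.
Without the tax, 207 − 2p = 2.5p + 36 gives 4.5p = 171, so p* = $38 and q* = 131.
With the tax collected from suppliers, supply shifts: qs = 2.5(p − 18) + 36.
New equilibrium: buyers pay $48, suppliers receive $30, q = 111. (Wedge: pb − ps = 18.)
Quantity falls by |ΔQ| = |131 − 111| = 20.
DWL = ½ · t · |ΔQ| = ½ · 18 · 20 = $180.

Deadweight loss = $180.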